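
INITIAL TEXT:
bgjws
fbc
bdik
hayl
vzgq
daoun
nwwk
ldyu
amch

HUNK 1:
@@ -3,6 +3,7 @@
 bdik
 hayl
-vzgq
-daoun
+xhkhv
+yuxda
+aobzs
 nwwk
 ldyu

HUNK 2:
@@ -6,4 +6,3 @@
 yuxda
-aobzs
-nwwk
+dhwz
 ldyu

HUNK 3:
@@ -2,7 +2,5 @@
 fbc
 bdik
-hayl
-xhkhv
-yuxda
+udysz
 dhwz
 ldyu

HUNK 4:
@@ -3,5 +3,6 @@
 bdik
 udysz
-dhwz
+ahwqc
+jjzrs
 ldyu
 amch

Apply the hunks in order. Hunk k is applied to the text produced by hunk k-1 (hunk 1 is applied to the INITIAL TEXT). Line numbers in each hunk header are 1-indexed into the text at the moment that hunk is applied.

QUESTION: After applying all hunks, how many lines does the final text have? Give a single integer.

Hunk 1: at line 3 remove [vzgq,daoun] add [xhkhv,yuxda,aobzs] -> 10 lines: bgjws fbc bdik hayl xhkhv yuxda aobzs nwwk ldyu amch
Hunk 2: at line 6 remove [aobzs,nwwk] add [dhwz] -> 9 lines: bgjws fbc bdik hayl xhkhv yuxda dhwz ldyu amch
Hunk 3: at line 2 remove [hayl,xhkhv,yuxda] add [udysz] -> 7 lines: bgjws fbc bdik udysz dhwz ldyu amch
Hunk 4: at line 3 remove [dhwz] add [ahwqc,jjzrs] -> 8 lines: bgjws fbc bdik udysz ahwqc jjzrs ldyu amch
Final line count: 8

Answer: 8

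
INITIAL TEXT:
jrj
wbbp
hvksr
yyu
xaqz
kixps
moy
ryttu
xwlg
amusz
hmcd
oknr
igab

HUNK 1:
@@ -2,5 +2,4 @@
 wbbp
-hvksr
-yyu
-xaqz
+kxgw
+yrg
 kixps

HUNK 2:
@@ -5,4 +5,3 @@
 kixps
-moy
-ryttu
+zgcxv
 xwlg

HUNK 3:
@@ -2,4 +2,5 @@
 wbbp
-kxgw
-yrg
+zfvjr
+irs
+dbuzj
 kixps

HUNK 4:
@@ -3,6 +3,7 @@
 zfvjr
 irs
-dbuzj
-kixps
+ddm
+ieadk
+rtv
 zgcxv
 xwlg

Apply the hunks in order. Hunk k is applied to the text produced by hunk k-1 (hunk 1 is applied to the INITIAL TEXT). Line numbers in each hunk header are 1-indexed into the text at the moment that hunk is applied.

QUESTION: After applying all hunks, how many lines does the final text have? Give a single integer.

Answer: 13

Derivation:
Hunk 1: at line 2 remove [hvksr,yyu,xaqz] add [kxgw,yrg] -> 12 lines: jrj wbbp kxgw yrg kixps moy ryttu xwlg amusz hmcd oknr igab
Hunk 2: at line 5 remove [moy,ryttu] add [zgcxv] -> 11 lines: jrj wbbp kxgw yrg kixps zgcxv xwlg amusz hmcd oknr igab
Hunk 3: at line 2 remove [kxgw,yrg] add [zfvjr,irs,dbuzj] -> 12 lines: jrj wbbp zfvjr irs dbuzj kixps zgcxv xwlg amusz hmcd oknr igab
Hunk 4: at line 3 remove [dbuzj,kixps] add [ddm,ieadk,rtv] -> 13 lines: jrj wbbp zfvjr irs ddm ieadk rtv zgcxv xwlg amusz hmcd oknr igab
Final line count: 13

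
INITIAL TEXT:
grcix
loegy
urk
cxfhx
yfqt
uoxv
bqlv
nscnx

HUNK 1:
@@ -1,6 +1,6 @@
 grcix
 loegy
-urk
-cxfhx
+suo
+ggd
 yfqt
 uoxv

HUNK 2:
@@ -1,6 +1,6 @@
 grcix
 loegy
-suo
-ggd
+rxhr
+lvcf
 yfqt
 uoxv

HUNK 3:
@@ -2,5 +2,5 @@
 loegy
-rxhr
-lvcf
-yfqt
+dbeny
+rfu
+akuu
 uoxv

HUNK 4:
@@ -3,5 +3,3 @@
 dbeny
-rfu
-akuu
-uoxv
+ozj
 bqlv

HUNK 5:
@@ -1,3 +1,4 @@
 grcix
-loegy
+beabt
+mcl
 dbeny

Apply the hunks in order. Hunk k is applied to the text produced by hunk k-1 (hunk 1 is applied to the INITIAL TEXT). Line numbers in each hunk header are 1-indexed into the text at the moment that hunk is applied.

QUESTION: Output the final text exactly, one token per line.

Hunk 1: at line 1 remove [urk,cxfhx] add [suo,ggd] -> 8 lines: grcix loegy suo ggd yfqt uoxv bqlv nscnx
Hunk 2: at line 1 remove [suo,ggd] add [rxhr,lvcf] -> 8 lines: grcix loegy rxhr lvcf yfqt uoxv bqlv nscnx
Hunk 3: at line 2 remove [rxhr,lvcf,yfqt] add [dbeny,rfu,akuu] -> 8 lines: grcix loegy dbeny rfu akuu uoxv bqlv nscnx
Hunk 4: at line 3 remove [rfu,akuu,uoxv] add [ozj] -> 6 lines: grcix loegy dbeny ozj bqlv nscnx
Hunk 5: at line 1 remove [loegy] add [beabt,mcl] -> 7 lines: grcix beabt mcl dbeny ozj bqlv nscnx

Answer: grcix
beabt
mcl
dbeny
ozj
bqlv
nscnx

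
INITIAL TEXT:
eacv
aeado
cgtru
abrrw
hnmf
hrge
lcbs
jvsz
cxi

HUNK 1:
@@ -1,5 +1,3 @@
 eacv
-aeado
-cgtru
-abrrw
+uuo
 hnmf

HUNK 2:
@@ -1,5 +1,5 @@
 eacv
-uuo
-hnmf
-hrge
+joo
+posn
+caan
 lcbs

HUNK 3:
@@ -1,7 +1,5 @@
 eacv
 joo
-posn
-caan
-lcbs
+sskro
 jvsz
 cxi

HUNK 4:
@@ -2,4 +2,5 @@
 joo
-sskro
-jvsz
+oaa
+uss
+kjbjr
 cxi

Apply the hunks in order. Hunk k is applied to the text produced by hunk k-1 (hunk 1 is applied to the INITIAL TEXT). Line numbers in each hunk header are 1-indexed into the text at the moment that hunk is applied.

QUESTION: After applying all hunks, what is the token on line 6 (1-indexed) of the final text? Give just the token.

Answer: cxi

Derivation:
Hunk 1: at line 1 remove [aeado,cgtru,abrrw] add [uuo] -> 7 lines: eacv uuo hnmf hrge lcbs jvsz cxi
Hunk 2: at line 1 remove [uuo,hnmf,hrge] add [joo,posn,caan] -> 7 lines: eacv joo posn caan lcbs jvsz cxi
Hunk 3: at line 1 remove [posn,caan,lcbs] add [sskro] -> 5 lines: eacv joo sskro jvsz cxi
Hunk 4: at line 2 remove [sskro,jvsz] add [oaa,uss,kjbjr] -> 6 lines: eacv joo oaa uss kjbjr cxi
Final line 6: cxi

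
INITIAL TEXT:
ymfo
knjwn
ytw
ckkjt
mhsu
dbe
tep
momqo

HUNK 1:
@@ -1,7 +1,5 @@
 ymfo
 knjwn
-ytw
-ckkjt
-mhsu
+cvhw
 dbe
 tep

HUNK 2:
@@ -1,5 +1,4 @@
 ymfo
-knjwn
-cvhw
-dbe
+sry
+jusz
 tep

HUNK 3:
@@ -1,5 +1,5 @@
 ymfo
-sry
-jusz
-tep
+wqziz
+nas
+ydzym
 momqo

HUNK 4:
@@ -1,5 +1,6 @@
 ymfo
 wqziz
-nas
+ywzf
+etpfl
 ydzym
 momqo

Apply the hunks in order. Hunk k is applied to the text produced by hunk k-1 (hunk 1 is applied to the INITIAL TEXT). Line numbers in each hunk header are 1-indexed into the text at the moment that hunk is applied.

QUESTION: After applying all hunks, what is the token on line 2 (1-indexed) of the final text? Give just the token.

Answer: wqziz

Derivation:
Hunk 1: at line 1 remove [ytw,ckkjt,mhsu] add [cvhw] -> 6 lines: ymfo knjwn cvhw dbe tep momqo
Hunk 2: at line 1 remove [knjwn,cvhw,dbe] add [sry,jusz] -> 5 lines: ymfo sry jusz tep momqo
Hunk 3: at line 1 remove [sry,jusz,tep] add [wqziz,nas,ydzym] -> 5 lines: ymfo wqziz nas ydzym momqo
Hunk 4: at line 1 remove [nas] add [ywzf,etpfl] -> 6 lines: ymfo wqziz ywzf etpfl ydzym momqo
Final line 2: wqziz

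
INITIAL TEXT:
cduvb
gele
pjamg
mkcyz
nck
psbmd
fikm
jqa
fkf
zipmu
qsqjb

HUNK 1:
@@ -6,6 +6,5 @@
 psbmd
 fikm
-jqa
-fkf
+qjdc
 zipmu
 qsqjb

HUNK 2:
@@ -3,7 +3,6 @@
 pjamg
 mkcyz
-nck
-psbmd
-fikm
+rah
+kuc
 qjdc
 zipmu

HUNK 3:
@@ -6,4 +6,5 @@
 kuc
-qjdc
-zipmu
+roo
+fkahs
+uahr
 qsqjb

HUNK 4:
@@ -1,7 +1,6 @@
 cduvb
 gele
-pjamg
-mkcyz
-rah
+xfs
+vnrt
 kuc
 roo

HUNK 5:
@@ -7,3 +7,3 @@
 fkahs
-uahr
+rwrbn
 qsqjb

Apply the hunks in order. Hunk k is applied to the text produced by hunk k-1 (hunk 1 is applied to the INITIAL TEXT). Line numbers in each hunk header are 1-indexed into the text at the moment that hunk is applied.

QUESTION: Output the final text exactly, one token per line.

Answer: cduvb
gele
xfs
vnrt
kuc
roo
fkahs
rwrbn
qsqjb

Derivation:
Hunk 1: at line 6 remove [jqa,fkf] add [qjdc] -> 10 lines: cduvb gele pjamg mkcyz nck psbmd fikm qjdc zipmu qsqjb
Hunk 2: at line 3 remove [nck,psbmd,fikm] add [rah,kuc] -> 9 lines: cduvb gele pjamg mkcyz rah kuc qjdc zipmu qsqjb
Hunk 3: at line 6 remove [qjdc,zipmu] add [roo,fkahs,uahr] -> 10 lines: cduvb gele pjamg mkcyz rah kuc roo fkahs uahr qsqjb
Hunk 4: at line 1 remove [pjamg,mkcyz,rah] add [xfs,vnrt] -> 9 lines: cduvb gele xfs vnrt kuc roo fkahs uahr qsqjb
Hunk 5: at line 7 remove [uahr] add [rwrbn] -> 9 lines: cduvb gele xfs vnrt kuc roo fkahs rwrbn qsqjb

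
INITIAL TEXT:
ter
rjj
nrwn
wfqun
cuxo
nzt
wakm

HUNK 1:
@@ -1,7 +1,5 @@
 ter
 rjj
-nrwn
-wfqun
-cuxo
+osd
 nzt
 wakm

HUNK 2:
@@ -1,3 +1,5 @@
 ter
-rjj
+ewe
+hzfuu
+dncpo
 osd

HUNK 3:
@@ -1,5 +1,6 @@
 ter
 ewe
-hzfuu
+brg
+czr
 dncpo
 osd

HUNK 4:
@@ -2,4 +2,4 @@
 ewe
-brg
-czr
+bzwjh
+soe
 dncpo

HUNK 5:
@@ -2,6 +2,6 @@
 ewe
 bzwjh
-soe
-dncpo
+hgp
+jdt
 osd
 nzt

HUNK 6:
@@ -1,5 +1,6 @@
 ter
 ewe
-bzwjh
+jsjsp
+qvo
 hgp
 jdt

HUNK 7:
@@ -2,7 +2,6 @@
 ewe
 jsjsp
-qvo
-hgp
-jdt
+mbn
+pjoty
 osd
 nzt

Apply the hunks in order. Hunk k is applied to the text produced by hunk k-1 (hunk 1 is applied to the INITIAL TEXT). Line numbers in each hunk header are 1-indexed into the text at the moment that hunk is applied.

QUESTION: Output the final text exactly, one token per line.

Hunk 1: at line 1 remove [nrwn,wfqun,cuxo] add [osd] -> 5 lines: ter rjj osd nzt wakm
Hunk 2: at line 1 remove [rjj] add [ewe,hzfuu,dncpo] -> 7 lines: ter ewe hzfuu dncpo osd nzt wakm
Hunk 3: at line 1 remove [hzfuu] add [brg,czr] -> 8 lines: ter ewe brg czr dncpo osd nzt wakm
Hunk 4: at line 2 remove [brg,czr] add [bzwjh,soe] -> 8 lines: ter ewe bzwjh soe dncpo osd nzt wakm
Hunk 5: at line 2 remove [soe,dncpo] add [hgp,jdt] -> 8 lines: ter ewe bzwjh hgp jdt osd nzt wakm
Hunk 6: at line 1 remove [bzwjh] add [jsjsp,qvo] -> 9 lines: ter ewe jsjsp qvo hgp jdt osd nzt wakm
Hunk 7: at line 2 remove [qvo,hgp,jdt] add [mbn,pjoty] -> 8 lines: ter ewe jsjsp mbn pjoty osd nzt wakm

Answer: ter
ewe
jsjsp
mbn
pjoty
osd
nzt
wakm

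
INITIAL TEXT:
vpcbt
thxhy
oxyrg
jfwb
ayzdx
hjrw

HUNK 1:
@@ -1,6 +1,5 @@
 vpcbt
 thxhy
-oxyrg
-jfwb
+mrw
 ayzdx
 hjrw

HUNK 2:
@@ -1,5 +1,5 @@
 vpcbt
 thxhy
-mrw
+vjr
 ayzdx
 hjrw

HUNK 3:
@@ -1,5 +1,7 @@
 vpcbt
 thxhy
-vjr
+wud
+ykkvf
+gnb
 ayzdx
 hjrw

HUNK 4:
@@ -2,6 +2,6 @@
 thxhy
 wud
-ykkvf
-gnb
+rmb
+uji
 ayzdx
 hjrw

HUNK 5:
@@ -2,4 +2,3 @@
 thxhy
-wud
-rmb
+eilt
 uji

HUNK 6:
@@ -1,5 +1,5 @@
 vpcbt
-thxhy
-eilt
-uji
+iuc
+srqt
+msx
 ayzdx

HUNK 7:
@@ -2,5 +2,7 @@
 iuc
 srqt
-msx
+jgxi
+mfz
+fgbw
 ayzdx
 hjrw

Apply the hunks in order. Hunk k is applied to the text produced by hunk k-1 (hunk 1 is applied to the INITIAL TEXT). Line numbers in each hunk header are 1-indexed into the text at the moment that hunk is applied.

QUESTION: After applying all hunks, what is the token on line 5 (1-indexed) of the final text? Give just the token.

Answer: mfz

Derivation:
Hunk 1: at line 1 remove [oxyrg,jfwb] add [mrw] -> 5 lines: vpcbt thxhy mrw ayzdx hjrw
Hunk 2: at line 1 remove [mrw] add [vjr] -> 5 lines: vpcbt thxhy vjr ayzdx hjrw
Hunk 3: at line 1 remove [vjr] add [wud,ykkvf,gnb] -> 7 lines: vpcbt thxhy wud ykkvf gnb ayzdx hjrw
Hunk 4: at line 2 remove [ykkvf,gnb] add [rmb,uji] -> 7 lines: vpcbt thxhy wud rmb uji ayzdx hjrw
Hunk 5: at line 2 remove [wud,rmb] add [eilt] -> 6 lines: vpcbt thxhy eilt uji ayzdx hjrw
Hunk 6: at line 1 remove [thxhy,eilt,uji] add [iuc,srqt,msx] -> 6 lines: vpcbt iuc srqt msx ayzdx hjrw
Hunk 7: at line 2 remove [msx] add [jgxi,mfz,fgbw] -> 8 lines: vpcbt iuc srqt jgxi mfz fgbw ayzdx hjrw
Final line 5: mfz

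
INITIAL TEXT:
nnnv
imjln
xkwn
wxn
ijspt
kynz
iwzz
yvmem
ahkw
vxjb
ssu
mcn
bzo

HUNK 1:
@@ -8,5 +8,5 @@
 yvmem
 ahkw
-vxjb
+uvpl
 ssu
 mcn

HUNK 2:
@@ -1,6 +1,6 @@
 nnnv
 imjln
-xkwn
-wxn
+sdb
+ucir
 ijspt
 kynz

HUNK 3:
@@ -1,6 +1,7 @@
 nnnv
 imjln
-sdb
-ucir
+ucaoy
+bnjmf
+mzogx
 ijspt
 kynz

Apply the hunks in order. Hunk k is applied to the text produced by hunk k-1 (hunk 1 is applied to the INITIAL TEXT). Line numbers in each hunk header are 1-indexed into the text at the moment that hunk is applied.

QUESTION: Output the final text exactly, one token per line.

Hunk 1: at line 8 remove [vxjb] add [uvpl] -> 13 lines: nnnv imjln xkwn wxn ijspt kynz iwzz yvmem ahkw uvpl ssu mcn bzo
Hunk 2: at line 1 remove [xkwn,wxn] add [sdb,ucir] -> 13 lines: nnnv imjln sdb ucir ijspt kynz iwzz yvmem ahkw uvpl ssu mcn bzo
Hunk 3: at line 1 remove [sdb,ucir] add [ucaoy,bnjmf,mzogx] -> 14 lines: nnnv imjln ucaoy bnjmf mzogx ijspt kynz iwzz yvmem ahkw uvpl ssu mcn bzo

Answer: nnnv
imjln
ucaoy
bnjmf
mzogx
ijspt
kynz
iwzz
yvmem
ahkw
uvpl
ssu
mcn
bzo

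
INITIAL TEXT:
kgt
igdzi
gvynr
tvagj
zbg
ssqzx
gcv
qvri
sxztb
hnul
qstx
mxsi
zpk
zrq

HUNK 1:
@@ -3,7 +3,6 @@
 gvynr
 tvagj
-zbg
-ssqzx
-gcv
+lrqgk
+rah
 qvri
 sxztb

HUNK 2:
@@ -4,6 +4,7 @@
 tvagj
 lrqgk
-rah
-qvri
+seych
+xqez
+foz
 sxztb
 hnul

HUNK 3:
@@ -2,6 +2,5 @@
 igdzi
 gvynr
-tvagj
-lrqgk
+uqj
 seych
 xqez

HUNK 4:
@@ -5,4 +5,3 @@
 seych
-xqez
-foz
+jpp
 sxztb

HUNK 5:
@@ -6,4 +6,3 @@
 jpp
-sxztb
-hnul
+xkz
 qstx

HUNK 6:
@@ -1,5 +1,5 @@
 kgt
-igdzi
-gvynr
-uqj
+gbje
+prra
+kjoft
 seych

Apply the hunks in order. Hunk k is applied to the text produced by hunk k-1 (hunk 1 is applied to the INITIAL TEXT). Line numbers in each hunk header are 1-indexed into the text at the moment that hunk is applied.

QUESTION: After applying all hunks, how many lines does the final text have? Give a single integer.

Answer: 11

Derivation:
Hunk 1: at line 3 remove [zbg,ssqzx,gcv] add [lrqgk,rah] -> 13 lines: kgt igdzi gvynr tvagj lrqgk rah qvri sxztb hnul qstx mxsi zpk zrq
Hunk 2: at line 4 remove [rah,qvri] add [seych,xqez,foz] -> 14 lines: kgt igdzi gvynr tvagj lrqgk seych xqez foz sxztb hnul qstx mxsi zpk zrq
Hunk 3: at line 2 remove [tvagj,lrqgk] add [uqj] -> 13 lines: kgt igdzi gvynr uqj seych xqez foz sxztb hnul qstx mxsi zpk zrq
Hunk 4: at line 5 remove [xqez,foz] add [jpp] -> 12 lines: kgt igdzi gvynr uqj seych jpp sxztb hnul qstx mxsi zpk zrq
Hunk 5: at line 6 remove [sxztb,hnul] add [xkz] -> 11 lines: kgt igdzi gvynr uqj seych jpp xkz qstx mxsi zpk zrq
Hunk 6: at line 1 remove [igdzi,gvynr,uqj] add [gbje,prra,kjoft] -> 11 lines: kgt gbje prra kjoft seych jpp xkz qstx mxsi zpk zrq
Final line count: 11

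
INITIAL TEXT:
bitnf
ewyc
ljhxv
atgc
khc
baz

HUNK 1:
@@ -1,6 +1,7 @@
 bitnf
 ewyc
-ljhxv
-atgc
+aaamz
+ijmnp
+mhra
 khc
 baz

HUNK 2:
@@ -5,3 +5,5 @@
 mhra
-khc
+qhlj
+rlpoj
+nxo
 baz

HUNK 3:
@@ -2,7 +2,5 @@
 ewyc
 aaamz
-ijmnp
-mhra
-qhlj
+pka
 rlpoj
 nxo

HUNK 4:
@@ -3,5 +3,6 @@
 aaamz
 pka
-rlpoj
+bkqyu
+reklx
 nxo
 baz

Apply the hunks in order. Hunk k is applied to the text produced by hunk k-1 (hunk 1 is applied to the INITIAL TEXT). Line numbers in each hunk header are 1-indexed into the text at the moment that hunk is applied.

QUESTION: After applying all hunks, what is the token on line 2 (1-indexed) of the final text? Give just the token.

Answer: ewyc

Derivation:
Hunk 1: at line 1 remove [ljhxv,atgc] add [aaamz,ijmnp,mhra] -> 7 lines: bitnf ewyc aaamz ijmnp mhra khc baz
Hunk 2: at line 5 remove [khc] add [qhlj,rlpoj,nxo] -> 9 lines: bitnf ewyc aaamz ijmnp mhra qhlj rlpoj nxo baz
Hunk 3: at line 2 remove [ijmnp,mhra,qhlj] add [pka] -> 7 lines: bitnf ewyc aaamz pka rlpoj nxo baz
Hunk 4: at line 3 remove [rlpoj] add [bkqyu,reklx] -> 8 lines: bitnf ewyc aaamz pka bkqyu reklx nxo baz
Final line 2: ewyc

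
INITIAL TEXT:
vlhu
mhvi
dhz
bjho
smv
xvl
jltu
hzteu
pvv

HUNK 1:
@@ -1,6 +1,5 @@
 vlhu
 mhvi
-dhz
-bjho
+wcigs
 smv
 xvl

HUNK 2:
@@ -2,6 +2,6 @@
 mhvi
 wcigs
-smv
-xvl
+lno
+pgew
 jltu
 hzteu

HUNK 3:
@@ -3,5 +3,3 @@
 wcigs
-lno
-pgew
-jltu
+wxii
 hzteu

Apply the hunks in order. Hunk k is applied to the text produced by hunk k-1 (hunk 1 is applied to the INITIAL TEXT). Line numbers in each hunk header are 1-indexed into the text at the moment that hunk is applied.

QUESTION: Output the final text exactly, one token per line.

Hunk 1: at line 1 remove [dhz,bjho] add [wcigs] -> 8 lines: vlhu mhvi wcigs smv xvl jltu hzteu pvv
Hunk 2: at line 2 remove [smv,xvl] add [lno,pgew] -> 8 lines: vlhu mhvi wcigs lno pgew jltu hzteu pvv
Hunk 3: at line 3 remove [lno,pgew,jltu] add [wxii] -> 6 lines: vlhu mhvi wcigs wxii hzteu pvv

Answer: vlhu
mhvi
wcigs
wxii
hzteu
pvv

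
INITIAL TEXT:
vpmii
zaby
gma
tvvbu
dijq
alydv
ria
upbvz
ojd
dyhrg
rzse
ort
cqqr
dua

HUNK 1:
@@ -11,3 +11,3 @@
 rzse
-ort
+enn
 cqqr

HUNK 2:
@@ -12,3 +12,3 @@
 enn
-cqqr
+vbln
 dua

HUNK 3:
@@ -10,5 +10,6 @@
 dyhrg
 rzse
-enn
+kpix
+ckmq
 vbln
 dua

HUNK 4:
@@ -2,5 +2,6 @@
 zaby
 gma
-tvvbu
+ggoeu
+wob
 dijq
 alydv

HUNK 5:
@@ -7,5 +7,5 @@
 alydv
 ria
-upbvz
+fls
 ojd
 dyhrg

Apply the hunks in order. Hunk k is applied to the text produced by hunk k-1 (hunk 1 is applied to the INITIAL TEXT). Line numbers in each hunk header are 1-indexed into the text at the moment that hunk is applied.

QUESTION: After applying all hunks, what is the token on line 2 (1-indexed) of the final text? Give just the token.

Answer: zaby

Derivation:
Hunk 1: at line 11 remove [ort] add [enn] -> 14 lines: vpmii zaby gma tvvbu dijq alydv ria upbvz ojd dyhrg rzse enn cqqr dua
Hunk 2: at line 12 remove [cqqr] add [vbln] -> 14 lines: vpmii zaby gma tvvbu dijq alydv ria upbvz ojd dyhrg rzse enn vbln dua
Hunk 3: at line 10 remove [enn] add [kpix,ckmq] -> 15 lines: vpmii zaby gma tvvbu dijq alydv ria upbvz ojd dyhrg rzse kpix ckmq vbln dua
Hunk 4: at line 2 remove [tvvbu] add [ggoeu,wob] -> 16 lines: vpmii zaby gma ggoeu wob dijq alydv ria upbvz ojd dyhrg rzse kpix ckmq vbln dua
Hunk 5: at line 7 remove [upbvz] add [fls] -> 16 lines: vpmii zaby gma ggoeu wob dijq alydv ria fls ojd dyhrg rzse kpix ckmq vbln dua
Final line 2: zaby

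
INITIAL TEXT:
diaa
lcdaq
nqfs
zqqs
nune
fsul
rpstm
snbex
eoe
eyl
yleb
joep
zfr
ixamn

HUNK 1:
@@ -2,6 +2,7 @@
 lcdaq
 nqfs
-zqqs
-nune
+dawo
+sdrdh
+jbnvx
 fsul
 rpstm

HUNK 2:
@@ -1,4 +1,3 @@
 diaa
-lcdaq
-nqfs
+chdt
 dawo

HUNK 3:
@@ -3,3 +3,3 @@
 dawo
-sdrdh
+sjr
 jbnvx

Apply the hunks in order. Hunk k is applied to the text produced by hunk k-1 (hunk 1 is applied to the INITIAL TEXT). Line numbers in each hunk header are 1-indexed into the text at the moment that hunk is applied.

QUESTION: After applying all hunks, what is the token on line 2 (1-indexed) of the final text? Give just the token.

Hunk 1: at line 2 remove [zqqs,nune] add [dawo,sdrdh,jbnvx] -> 15 lines: diaa lcdaq nqfs dawo sdrdh jbnvx fsul rpstm snbex eoe eyl yleb joep zfr ixamn
Hunk 2: at line 1 remove [lcdaq,nqfs] add [chdt] -> 14 lines: diaa chdt dawo sdrdh jbnvx fsul rpstm snbex eoe eyl yleb joep zfr ixamn
Hunk 3: at line 3 remove [sdrdh] add [sjr] -> 14 lines: diaa chdt dawo sjr jbnvx fsul rpstm snbex eoe eyl yleb joep zfr ixamn
Final line 2: chdt

Answer: chdt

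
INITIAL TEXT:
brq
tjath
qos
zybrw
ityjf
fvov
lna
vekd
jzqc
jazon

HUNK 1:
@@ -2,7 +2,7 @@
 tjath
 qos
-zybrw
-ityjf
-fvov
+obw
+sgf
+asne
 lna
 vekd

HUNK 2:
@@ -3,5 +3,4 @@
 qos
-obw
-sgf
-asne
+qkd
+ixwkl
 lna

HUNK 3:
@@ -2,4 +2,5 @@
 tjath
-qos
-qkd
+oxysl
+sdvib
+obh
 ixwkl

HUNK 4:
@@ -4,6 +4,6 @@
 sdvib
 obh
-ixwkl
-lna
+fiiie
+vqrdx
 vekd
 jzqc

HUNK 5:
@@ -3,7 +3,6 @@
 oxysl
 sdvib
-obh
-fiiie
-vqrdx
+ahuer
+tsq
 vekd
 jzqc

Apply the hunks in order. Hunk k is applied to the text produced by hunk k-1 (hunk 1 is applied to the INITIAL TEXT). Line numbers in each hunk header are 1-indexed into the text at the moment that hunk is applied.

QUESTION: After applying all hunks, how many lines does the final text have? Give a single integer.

Answer: 9

Derivation:
Hunk 1: at line 2 remove [zybrw,ityjf,fvov] add [obw,sgf,asne] -> 10 lines: brq tjath qos obw sgf asne lna vekd jzqc jazon
Hunk 2: at line 3 remove [obw,sgf,asne] add [qkd,ixwkl] -> 9 lines: brq tjath qos qkd ixwkl lna vekd jzqc jazon
Hunk 3: at line 2 remove [qos,qkd] add [oxysl,sdvib,obh] -> 10 lines: brq tjath oxysl sdvib obh ixwkl lna vekd jzqc jazon
Hunk 4: at line 4 remove [ixwkl,lna] add [fiiie,vqrdx] -> 10 lines: brq tjath oxysl sdvib obh fiiie vqrdx vekd jzqc jazon
Hunk 5: at line 3 remove [obh,fiiie,vqrdx] add [ahuer,tsq] -> 9 lines: brq tjath oxysl sdvib ahuer tsq vekd jzqc jazon
Final line count: 9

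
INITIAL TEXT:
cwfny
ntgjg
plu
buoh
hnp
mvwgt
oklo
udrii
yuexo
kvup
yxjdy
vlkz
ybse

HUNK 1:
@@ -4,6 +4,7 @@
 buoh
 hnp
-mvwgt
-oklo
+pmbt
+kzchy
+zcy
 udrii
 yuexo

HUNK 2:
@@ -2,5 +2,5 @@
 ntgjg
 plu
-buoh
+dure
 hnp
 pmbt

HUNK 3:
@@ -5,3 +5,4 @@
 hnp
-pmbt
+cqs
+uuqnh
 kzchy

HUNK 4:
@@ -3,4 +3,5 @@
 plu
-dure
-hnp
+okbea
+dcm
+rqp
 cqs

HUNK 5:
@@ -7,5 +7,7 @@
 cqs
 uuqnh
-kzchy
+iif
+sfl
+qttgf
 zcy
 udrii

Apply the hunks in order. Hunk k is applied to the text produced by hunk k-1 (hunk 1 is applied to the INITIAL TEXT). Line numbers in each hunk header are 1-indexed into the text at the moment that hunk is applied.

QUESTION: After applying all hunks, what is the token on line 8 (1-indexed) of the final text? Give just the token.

Hunk 1: at line 4 remove [mvwgt,oklo] add [pmbt,kzchy,zcy] -> 14 lines: cwfny ntgjg plu buoh hnp pmbt kzchy zcy udrii yuexo kvup yxjdy vlkz ybse
Hunk 2: at line 2 remove [buoh] add [dure] -> 14 lines: cwfny ntgjg plu dure hnp pmbt kzchy zcy udrii yuexo kvup yxjdy vlkz ybse
Hunk 3: at line 5 remove [pmbt] add [cqs,uuqnh] -> 15 lines: cwfny ntgjg plu dure hnp cqs uuqnh kzchy zcy udrii yuexo kvup yxjdy vlkz ybse
Hunk 4: at line 3 remove [dure,hnp] add [okbea,dcm,rqp] -> 16 lines: cwfny ntgjg plu okbea dcm rqp cqs uuqnh kzchy zcy udrii yuexo kvup yxjdy vlkz ybse
Hunk 5: at line 7 remove [kzchy] add [iif,sfl,qttgf] -> 18 lines: cwfny ntgjg plu okbea dcm rqp cqs uuqnh iif sfl qttgf zcy udrii yuexo kvup yxjdy vlkz ybse
Final line 8: uuqnh

Answer: uuqnh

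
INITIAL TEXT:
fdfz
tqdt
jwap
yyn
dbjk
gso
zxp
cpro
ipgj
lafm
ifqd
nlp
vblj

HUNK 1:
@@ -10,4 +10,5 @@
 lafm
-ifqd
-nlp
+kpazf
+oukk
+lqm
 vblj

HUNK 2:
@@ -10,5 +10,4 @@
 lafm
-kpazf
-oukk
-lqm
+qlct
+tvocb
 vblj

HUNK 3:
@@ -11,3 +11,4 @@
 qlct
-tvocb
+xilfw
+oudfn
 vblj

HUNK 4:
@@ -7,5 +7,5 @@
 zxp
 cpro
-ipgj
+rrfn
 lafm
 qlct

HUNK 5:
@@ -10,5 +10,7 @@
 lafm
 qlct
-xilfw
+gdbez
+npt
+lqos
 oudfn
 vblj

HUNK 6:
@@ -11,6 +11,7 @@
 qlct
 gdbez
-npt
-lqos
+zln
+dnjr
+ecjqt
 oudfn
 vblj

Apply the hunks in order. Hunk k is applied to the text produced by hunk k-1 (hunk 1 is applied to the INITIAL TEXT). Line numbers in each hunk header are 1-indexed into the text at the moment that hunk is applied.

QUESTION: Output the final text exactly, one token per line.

Answer: fdfz
tqdt
jwap
yyn
dbjk
gso
zxp
cpro
rrfn
lafm
qlct
gdbez
zln
dnjr
ecjqt
oudfn
vblj

Derivation:
Hunk 1: at line 10 remove [ifqd,nlp] add [kpazf,oukk,lqm] -> 14 lines: fdfz tqdt jwap yyn dbjk gso zxp cpro ipgj lafm kpazf oukk lqm vblj
Hunk 2: at line 10 remove [kpazf,oukk,lqm] add [qlct,tvocb] -> 13 lines: fdfz tqdt jwap yyn dbjk gso zxp cpro ipgj lafm qlct tvocb vblj
Hunk 3: at line 11 remove [tvocb] add [xilfw,oudfn] -> 14 lines: fdfz tqdt jwap yyn dbjk gso zxp cpro ipgj lafm qlct xilfw oudfn vblj
Hunk 4: at line 7 remove [ipgj] add [rrfn] -> 14 lines: fdfz tqdt jwap yyn dbjk gso zxp cpro rrfn lafm qlct xilfw oudfn vblj
Hunk 5: at line 10 remove [xilfw] add [gdbez,npt,lqos] -> 16 lines: fdfz tqdt jwap yyn dbjk gso zxp cpro rrfn lafm qlct gdbez npt lqos oudfn vblj
Hunk 6: at line 11 remove [npt,lqos] add [zln,dnjr,ecjqt] -> 17 lines: fdfz tqdt jwap yyn dbjk gso zxp cpro rrfn lafm qlct gdbez zln dnjr ecjqt oudfn vblj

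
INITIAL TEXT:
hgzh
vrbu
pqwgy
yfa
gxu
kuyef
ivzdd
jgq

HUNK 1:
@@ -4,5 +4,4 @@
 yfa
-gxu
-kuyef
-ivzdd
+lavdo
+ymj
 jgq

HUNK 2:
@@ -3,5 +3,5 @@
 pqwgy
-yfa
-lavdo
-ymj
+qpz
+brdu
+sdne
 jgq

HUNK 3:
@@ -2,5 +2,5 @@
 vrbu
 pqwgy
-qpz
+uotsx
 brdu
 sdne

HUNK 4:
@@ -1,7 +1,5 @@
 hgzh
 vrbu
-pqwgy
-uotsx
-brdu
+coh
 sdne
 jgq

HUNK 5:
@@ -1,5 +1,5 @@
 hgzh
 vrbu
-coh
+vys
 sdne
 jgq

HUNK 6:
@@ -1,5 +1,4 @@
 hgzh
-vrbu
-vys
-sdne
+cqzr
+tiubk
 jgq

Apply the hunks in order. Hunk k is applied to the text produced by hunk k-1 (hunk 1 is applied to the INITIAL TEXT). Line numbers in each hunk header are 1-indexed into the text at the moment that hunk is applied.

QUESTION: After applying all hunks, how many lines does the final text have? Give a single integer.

Answer: 4

Derivation:
Hunk 1: at line 4 remove [gxu,kuyef,ivzdd] add [lavdo,ymj] -> 7 lines: hgzh vrbu pqwgy yfa lavdo ymj jgq
Hunk 2: at line 3 remove [yfa,lavdo,ymj] add [qpz,brdu,sdne] -> 7 lines: hgzh vrbu pqwgy qpz brdu sdne jgq
Hunk 3: at line 2 remove [qpz] add [uotsx] -> 7 lines: hgzh vrbu pqwgy uotsx brdu sdne jgq
Hunk 4: at line 1 remove [pqwgy,uotsx,brdu] add [coh] -> 5 lines: hgzh vrbu coh sdne jgq
Hunk 5: at line 1 remove [coh] add [vys] -> 5 lines: hgzh vrbu vys sdne jgq
Hunk 6: at line 1 remove [vrbu,vys,sdne] add [cqzr,tiubk] -> 4 lines: hgzh cqzr tiubk jgq
Final line count: 4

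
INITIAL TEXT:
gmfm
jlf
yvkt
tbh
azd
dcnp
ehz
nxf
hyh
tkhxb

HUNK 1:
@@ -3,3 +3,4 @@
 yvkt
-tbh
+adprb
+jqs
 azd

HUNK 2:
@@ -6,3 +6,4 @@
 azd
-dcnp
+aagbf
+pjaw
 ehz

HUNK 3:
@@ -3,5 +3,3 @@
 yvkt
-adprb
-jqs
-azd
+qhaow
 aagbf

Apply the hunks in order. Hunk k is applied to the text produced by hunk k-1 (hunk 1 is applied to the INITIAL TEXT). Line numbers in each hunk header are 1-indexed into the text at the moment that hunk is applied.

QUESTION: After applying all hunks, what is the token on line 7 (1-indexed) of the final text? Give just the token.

Answer: ehz

Derivation:
Hunk 1: at line 3 remove [tbh] add [adprb,jqs] -> 11 lines: gmfm jlf yvkt adprb jqs azd dcnp ehz nxf hyh tkhxb
Hunk 2: at line 6 remove [dcnp] add [aagbf,pjaw] -> 12 lines: gmfm jlf yvkt adprb jqs azd aagbf pjaw ehz nxf hyh tkhxb
Hunk 3: at line 3 remove [adprb,jqs,azd] add [qhaow] -> 10 lines: gmfm jlf yvkt qhaow aagbf pjaw ehz nxf hyh tkhxb
Final line 7: ehz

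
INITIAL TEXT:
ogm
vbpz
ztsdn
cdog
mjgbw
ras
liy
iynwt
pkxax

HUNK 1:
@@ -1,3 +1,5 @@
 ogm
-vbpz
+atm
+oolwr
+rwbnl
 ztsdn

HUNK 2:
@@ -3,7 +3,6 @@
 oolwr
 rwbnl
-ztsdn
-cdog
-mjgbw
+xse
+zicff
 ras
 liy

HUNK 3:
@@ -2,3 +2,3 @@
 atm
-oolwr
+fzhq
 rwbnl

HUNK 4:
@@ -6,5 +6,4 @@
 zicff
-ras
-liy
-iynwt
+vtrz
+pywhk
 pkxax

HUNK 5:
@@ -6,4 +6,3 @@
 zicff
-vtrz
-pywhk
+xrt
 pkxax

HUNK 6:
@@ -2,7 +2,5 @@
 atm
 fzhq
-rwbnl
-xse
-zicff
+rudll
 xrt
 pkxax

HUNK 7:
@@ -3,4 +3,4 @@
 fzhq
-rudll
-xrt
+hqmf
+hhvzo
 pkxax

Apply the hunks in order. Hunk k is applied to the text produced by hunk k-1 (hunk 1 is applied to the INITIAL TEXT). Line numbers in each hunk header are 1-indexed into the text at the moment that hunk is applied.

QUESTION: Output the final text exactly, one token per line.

Hunk 1: at line 1 remove [vbpz] add [atm,oolwr,rwbnl] -> 11 lines: ogm atm oolwr rwbnl ztsdn cdog mjgbw ras liy iynwt pkxax
Hunk 2: at line 3 remove [ztsdn,cdog,mjgbw] add [xse,zicff] -> 10 lines: ogm atm oolwr rwbnl xse zicff ras liy iynwt pkxax
Hunk 3: at line 2 remove [oolwr] add [fzhq] -> 10 lines: ogm atm fzhq rwbnl xse zicff ras liy iynwt pkxax
Hunk 4: at line 6 remove [ras,liy,iynwt] add [vtrz,pywhk] -> 9 lines: ogm atm fzhq rwbnl xse zicff vtrz pywhk pkxax
Hunk 5: at line 6 remove [vtrz,pywhk] add [xrt] -> 8 lines: ogm atm fzhq rwbnl xse zicff xrt pkxax
Hunk 6: at line 2 remove [rwbnl,xse,zicff] add [rudll] -> 6 lines: ogm atm fzhq rudll xrt pkxax
Hunk 7: at line 3 remove [rudll,xrt] add [hqmf,hhvzo] -> 6 lines: ogm atm fzhq hqmf hhvzo pkxax

Answer: ogm
atm
fzhq
hqmf
hhvzo
pkxax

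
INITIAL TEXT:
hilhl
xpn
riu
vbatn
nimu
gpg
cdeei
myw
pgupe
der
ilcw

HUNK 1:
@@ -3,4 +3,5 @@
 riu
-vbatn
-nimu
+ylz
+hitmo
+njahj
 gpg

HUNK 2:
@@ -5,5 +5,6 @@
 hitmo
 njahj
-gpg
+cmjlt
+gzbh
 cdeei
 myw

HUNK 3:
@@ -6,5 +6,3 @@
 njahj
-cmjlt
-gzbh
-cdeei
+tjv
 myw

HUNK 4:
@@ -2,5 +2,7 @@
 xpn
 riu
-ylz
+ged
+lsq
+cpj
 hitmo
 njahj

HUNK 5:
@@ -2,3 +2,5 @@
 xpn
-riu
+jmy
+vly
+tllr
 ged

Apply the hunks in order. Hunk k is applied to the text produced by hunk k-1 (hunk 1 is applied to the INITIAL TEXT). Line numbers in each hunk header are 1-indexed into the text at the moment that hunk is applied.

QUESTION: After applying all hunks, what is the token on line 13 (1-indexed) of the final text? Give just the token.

Answer: pgupe

Derivation:
Hunk 1: at line 3 remove [vbatn,nimu] add [ylz,hitmo,njahj] -> 12 lines: hilhl xpn riu ylz hitmo njahj gpg cdeei myw pgupe der ilcw
Hunk 2: at line 5 remove [gpg] add [cmjlt,gzbh] -> 13 lines: hilhl xpn riu ylz hitmo njahj cmjlt gzbh cdeei myw pgupe der ilcw
Hunk 3: at line 6 remove [cmjlt,gzbh,cdeei] add [tjv] -> 11 lines: hilhl xpn riu ylz hitmo njahj tjv myw pgupe der ilcw
Hunk 4: at line 2 remove [ylz] add [ged,lsq,cpj] -> 13 lines: hilhl xpn riu ged lsq cpj hitmo njahj tjv myw pgupe der ilcw
Hunk 5: at line 2 remove [riu] add [jmy,vly,tllr] -> 15 lines: hilhl xpn jmy vly tllr ged lsq cpj hitmo njahj tjv myw pgupe der ilcw
Final line 13: pgupe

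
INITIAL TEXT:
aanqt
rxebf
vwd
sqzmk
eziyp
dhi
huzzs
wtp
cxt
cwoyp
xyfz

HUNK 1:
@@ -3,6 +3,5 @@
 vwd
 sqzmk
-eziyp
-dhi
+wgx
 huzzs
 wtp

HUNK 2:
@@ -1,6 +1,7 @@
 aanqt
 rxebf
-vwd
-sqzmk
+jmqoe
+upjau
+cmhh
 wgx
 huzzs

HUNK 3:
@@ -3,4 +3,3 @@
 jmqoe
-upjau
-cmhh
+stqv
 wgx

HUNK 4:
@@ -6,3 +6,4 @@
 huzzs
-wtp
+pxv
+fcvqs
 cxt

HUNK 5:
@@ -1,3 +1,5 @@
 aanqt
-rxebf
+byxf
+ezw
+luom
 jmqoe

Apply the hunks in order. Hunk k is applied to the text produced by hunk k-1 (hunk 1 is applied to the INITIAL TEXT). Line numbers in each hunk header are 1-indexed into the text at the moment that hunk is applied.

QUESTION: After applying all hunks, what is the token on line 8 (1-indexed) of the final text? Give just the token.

Answer: huzzs

Derivation:
Hunk 1: at line 3 remove [eziyp,dhi] add [wgx] -> 10 lines: aanqt rxebf vwd sqzmk wgx huzzs wtp cxt cwoyp xyfz
Hunk 2: at line 1 remove [vwd,sqzmk] add [jmqoe,upjau,cmhh] -> 11 lines: aanqt rxebf jmqoe upjau cmhh wgx huzzs wtp cxt cwoyp xyfz
Hunk 3: at line 3 remove [upjau,cmhh] add [stqv] -> 10 lines: aanqt rxebf jmqoe stqv wgx huzzs wtp cxt cwoyp xyfz
Hunk 4: at line 6 remove [wtp] add [pxv,fcvqs] -> 11 lines: aanqt rxebf jmqoe stqv wgx huzzs pxv fcvqs cxt cwoyp xyfz
Hunk 5: at line 1 remove [rxebf] add [byxf,ezw,luom] -> 13 lines: aanqt byxf ezw luom jmqoe stqv wgx huzzs pxv fcvqs cxt cwoyp xyfz
Final line 8: huzzs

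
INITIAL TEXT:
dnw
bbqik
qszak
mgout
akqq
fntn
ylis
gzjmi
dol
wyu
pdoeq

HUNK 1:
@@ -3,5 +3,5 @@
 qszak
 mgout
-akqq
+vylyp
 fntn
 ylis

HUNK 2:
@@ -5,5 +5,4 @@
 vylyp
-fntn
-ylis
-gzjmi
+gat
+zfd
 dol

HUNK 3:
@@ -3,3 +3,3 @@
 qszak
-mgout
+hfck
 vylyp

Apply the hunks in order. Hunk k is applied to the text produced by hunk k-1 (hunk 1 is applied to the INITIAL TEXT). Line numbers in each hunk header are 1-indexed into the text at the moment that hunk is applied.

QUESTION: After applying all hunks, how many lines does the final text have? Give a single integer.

Hunk 1: at line 3 remove [akqq] add [vylyp] -> 11 lines: dnw bbqik qszak mgout vylyp fntn ylis gzjmi dol wyu pdoeq
Hunk 2: at line 5 remove [fntn,ylis,gzjmi] add [gat,zfd] -> 10 lines: dnw bbqik qszak mgout vylyp gat zfd dol wyu pdoeq
Hunk 3: at line 3 remove [mgout] add [hfck] -> 10 lines: dnw bbqik qszak hfck vylyp gat zfd dol wyu pdoeq
Final line count: 10

Answer: 10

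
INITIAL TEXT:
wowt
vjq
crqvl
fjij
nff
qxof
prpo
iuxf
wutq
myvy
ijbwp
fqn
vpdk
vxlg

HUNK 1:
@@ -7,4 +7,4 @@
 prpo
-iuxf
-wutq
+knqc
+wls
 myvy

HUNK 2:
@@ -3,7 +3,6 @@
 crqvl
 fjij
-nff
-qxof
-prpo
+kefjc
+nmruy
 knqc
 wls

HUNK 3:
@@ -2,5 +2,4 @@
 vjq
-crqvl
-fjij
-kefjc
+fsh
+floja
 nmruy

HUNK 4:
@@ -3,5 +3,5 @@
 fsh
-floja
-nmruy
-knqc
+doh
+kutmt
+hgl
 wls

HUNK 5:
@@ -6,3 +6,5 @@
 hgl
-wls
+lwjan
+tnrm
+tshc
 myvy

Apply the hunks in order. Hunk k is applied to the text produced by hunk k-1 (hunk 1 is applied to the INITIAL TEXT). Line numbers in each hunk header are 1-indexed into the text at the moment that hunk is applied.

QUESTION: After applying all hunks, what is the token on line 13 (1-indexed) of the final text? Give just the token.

Answer: vpdk

Derivation:
Hunk 1: at line 7 remove [iuxf,wutq] add [knqc,wls] -> 14 lines: wowt vjq crqvl fjij nff qxof prpo knqc wls myvy ijbwp fqn vpdk vxlg
Hunk 2: at line 3 remove [nff,qxof,prpo] add [kefjc,nmruy] -> 13 lines: wowt vjq crqvl fjij kefjc nmruy knqc wls myvy ijbwp fqn vpdk vxlg
Hunk 3: at line 2 remove [crqvl,fjij,kefjc] add [fsh,floja] -> 12 lines: wowt vjq fsh floja nmruy knqc wls myvy ijbwp fqn vpdk vxlg
Hunk 4: at line 3 remove [floja,nmruy,knqc] add [doh,kutmt,hgl] -> 12 lines: wowt vjq fsh doh kutmt hgl wls myvy ijbwp fqn vpdk vxlg
Hunk 5: at line 6 remove [wls] add [lwjan,tnrm,tshc] -> 14 lines: wowt vjq fsh doh kutmt hgl lwjan tnrm tshc myvy ijbwp fqn vpdk vxlg
Final line 13: vpdk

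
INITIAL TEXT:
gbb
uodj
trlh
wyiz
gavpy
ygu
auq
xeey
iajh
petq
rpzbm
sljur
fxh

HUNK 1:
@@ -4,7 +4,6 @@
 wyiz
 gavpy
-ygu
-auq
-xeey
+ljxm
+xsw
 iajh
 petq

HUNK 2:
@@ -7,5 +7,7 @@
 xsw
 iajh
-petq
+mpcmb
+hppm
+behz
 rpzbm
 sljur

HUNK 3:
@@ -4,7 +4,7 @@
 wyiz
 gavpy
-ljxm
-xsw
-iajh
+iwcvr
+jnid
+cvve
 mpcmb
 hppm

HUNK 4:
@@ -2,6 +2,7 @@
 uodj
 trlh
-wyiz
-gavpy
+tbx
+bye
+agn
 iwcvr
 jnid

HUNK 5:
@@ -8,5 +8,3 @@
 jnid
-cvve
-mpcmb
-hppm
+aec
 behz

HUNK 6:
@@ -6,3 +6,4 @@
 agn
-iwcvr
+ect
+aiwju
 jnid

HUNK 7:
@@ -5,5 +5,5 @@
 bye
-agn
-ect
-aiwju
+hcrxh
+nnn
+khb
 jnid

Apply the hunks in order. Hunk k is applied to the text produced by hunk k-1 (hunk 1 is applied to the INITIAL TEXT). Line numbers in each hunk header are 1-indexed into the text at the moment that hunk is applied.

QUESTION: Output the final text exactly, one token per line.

Answer: gbb
uodj
trlh
tbx
bye
hcrxh
nnn
khb
jnid
aec
behz
rpzbm
sljur
fxh

Derivation:
Hunk 1: at line 4 remove [ygu,auq,xeey] add [ljxm,xsw] -> 12 lines: gbb uodj trlh wyiz gavpy ljxm xsw iajh petq rpzbm sljur fxh
Hunk 2: at line 7 remove [petq] add [mpcmb,hppm,behz] -> 14 lines: gbb uodj trlh wyiz gavpy ljxm xsw iajh mpcmb hppm behz rpzbm sljur fxh
Hunk 3: at line 4 remove [ljxm,xsw,iajh] add [iwcvr,jnid,cvve] -> 14 lines: gbb uodj trlh wyiz gavpy iwcvr jnid cvve mpcmb hppm behz rpzbm sljur fxh
Hunk 4: at line 2 remove [wyiz,gavpy] add [tbx,bye,agn] -> 15 lines: gbb uodj trlh tbx bye agn iwcvr jnid cvve mpcmb hppm behz rpzbm sljur fxh
Hunk 5: at line 8 remove [cvve,mpcmb,hppm] add [aec] -> 13 lines: gbb uodj trlh tbx bye agn iwcvr jnid aec behz rpzbm sljur fxh
Hunk 6: at line 6 remove [iwcvr] add [ect,aiwju] -> 14 lines: gbb uodj trlh tbx bye agn ect aiwju jnid aec behz rpzbm sljur fxh
Hunk 7: at line 5 remove [agn,ect,aiwju] add [hcrxh,nnn,khb] -> 14 lines: gbb uodj trlh tbx bye hcrxh nnn khb jnid aec behz rpzbm sljur fxh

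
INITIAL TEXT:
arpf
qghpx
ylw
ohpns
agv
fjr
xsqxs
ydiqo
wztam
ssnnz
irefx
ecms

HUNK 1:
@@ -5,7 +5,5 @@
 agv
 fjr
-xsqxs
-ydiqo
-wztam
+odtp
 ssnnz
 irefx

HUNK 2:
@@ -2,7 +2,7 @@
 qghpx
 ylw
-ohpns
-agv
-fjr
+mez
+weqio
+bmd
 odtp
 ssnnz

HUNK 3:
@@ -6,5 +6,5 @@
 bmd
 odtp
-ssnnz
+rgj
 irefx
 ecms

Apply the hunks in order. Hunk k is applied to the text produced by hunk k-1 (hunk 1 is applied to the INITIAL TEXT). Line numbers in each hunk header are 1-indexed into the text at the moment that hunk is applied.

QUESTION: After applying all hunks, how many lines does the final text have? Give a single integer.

Answer: 10

Derivation:
Hunk 1: at line 5 remove [xsqxs,ydiqo,wztam] add [odtp] -> 10 lines: arpf qghpx ylw ohpns agv fjr odtp ssnnz irefx ecms
Hunk 2: at line 2 remove [ohpns,agv,fjr] add [mez,weqio,bmd] -> 10 lines: arpf qghpx ylw mez weqio bmd odtp ssnnz irefx ecms
Hunk 3: at line 6 remove [ssnnz] add [rgj] -> 10 lines: arpf qghpx ylw mez weqio bmd odtp rgj irefx ecms
Final line count: 10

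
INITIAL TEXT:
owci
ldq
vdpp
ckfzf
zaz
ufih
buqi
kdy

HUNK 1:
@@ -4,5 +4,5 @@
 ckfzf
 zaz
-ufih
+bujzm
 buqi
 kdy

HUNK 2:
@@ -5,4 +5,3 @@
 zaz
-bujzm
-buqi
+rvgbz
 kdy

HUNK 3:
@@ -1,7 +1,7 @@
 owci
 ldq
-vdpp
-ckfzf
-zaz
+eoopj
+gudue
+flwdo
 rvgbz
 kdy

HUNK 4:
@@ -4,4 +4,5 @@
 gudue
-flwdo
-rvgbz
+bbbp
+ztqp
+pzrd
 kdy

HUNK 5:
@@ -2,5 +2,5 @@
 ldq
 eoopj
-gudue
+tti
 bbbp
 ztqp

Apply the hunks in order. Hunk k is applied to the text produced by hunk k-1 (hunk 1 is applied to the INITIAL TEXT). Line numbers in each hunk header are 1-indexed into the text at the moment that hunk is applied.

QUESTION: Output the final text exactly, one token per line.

Hunk 1: at line 4 remove [ufih] add [bujzm] -> 8 lines: owci ldq vdpp ckfzf zaz bujzm buqi kdy
Hunk 2: at line 5 remove [bujzm,buqi] add [rvgbz] -> 7 lines: owci ldq vdpp ckfzf zaz rvgbz kdy
Hunk 3: at line 1 remove [vdpp,ckfzf,zaz] add [eoopj,gudue,flwdo] -> 7 lines: owci ldq eoopj gudue flwdo rvgbz kdy
Hunk 4: at line 4 remove [flwdo,rvgbz] add [bbbp,ztqp,pzrd] -> 8 lines: owci ldq eoopj gudue bbbp ztqp pzrd kdy
Hunk 5: at line 2 remove [gudue] add [tti] -> 8 lines: owci ldq eoopj tti bbbp ztqp pzrd kdy

Answer: owci
ldq
eoopj
tti
bbbp
ztqp
pzrd
kdy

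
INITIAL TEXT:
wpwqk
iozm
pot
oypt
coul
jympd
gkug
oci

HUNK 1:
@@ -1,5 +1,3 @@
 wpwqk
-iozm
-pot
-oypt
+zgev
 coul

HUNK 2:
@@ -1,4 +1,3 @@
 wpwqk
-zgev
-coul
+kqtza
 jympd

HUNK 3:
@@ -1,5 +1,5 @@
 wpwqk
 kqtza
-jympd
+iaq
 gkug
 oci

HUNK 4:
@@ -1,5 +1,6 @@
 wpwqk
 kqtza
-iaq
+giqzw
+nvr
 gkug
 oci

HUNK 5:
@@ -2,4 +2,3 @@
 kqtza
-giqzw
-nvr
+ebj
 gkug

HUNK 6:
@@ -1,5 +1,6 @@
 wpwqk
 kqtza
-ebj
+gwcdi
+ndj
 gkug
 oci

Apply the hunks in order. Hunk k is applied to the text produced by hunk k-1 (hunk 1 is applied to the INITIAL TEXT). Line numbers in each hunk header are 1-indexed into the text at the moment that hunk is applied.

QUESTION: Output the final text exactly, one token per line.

Hunk 1: at line 1 remove [iozm,pot,oypt] add [zgev] -> 6 lines: wpwqk zgev coul jympd gkug oci
Hunk 2: at line 1 remove [zgev,coul] add [kqtza] -> 5 lines: wpwqk kqtza jympd gkug oci
Hunk 3: at line 1 remove [jympd] add [iaq] -> 5 lines: wpwqk kqtza iaq gkug oci
Hunk 4: at line 1 remove [iaq] add [giqzw,nvr] -> 6 lines: wpwqk kqtza giqzw nvr gkug oci
Hunk 5: at line 2 remove [giqzw,nvr] add [ebj] -> 5 lines: wpwqk kqtza ebj gkug oci
Hunk 6: at line 1 remove [ebj] add [gwcdi,ndj] -> 6 lines: wpwqk kqtza gwcdi ndj gkug oci

Answer: wpwqk
kqtza
gwcdi
ndj
gkug
oci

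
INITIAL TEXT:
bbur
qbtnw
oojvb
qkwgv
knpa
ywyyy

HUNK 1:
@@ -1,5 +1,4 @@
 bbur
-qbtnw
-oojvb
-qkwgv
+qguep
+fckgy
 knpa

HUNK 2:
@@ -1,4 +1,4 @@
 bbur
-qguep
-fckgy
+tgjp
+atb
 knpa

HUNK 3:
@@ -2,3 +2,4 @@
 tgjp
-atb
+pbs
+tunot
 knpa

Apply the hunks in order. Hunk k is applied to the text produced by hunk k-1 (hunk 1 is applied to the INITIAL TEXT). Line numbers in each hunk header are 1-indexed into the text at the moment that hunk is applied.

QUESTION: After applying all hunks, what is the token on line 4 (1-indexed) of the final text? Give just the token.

Answer: tunot

Derivation:
Hunk 1: at line 1 remove [qbtnw,oojvb,qkwgv] add [qguep,fckgy] -> 5 lines: bbur qguep fckgy knpa ywyyy
Hunk 2: at line 1 remove [qguep,fckgy] add [tgjp,atb] -> 5 lines: bbur tgjp atb knpa ywyyy
Hunk 3: at line 2 remove [atb] add [pbs,tunot] -> 6 lines: bbur tgjp pbs tunot knpa ywyyy
Final line 4: tunot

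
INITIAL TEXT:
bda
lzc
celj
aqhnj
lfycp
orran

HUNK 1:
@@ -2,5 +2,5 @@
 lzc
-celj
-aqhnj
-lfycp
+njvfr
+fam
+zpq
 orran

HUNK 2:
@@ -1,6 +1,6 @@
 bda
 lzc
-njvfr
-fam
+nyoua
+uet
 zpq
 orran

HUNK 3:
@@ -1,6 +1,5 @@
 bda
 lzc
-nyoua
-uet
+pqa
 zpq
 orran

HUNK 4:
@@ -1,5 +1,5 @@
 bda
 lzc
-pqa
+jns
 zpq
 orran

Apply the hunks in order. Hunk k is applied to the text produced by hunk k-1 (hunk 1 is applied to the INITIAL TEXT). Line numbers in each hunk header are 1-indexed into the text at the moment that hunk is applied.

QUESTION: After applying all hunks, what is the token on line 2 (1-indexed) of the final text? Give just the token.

Hunk 1: at line 2 remove [celj,aqhnj,lfycp] add [njvfr,fam,zpq] -> 6 lines: bda lzc njvfr fam zpq orran
Hunk 2: at line 1 remove [njvfr,fam] add [nyoua,uet] -> 6 lines: bda lzc nyoua uet zpq orran
Hunk 3: at line 1 remove [nyoua,uet] add [pqa] -> 5 lines: bda lzc pqa zpq orran
Hunk 4: at line 1 remove [pqa] add [jns] -> 5 lines: bda lzc jns zpq orran
Final line 2: lzc

Answer: lzc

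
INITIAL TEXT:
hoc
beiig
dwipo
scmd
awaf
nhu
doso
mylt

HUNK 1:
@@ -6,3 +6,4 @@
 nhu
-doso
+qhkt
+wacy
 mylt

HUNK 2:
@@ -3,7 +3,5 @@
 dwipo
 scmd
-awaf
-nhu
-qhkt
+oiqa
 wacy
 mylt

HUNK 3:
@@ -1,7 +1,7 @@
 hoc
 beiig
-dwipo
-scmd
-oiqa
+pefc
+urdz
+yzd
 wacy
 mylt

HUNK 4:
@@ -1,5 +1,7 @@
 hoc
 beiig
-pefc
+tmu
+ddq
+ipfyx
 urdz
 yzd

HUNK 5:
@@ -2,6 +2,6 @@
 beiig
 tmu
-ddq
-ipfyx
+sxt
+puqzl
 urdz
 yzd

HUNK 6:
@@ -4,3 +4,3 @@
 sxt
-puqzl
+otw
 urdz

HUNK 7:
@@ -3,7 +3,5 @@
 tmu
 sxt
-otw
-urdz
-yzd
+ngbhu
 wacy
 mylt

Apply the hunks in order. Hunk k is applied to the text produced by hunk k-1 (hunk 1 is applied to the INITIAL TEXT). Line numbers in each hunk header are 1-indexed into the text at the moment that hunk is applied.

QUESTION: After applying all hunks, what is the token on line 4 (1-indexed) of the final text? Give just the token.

Answer: sxt

Derivation:
Hunk 1: at line 6 remove [doso] add [qhkt,wacy] -> 9 lines: hoc beiig dwipo scmd awaf nhu qhkt wacy mylt
Hunk 2: at line 3 remove [awaf,nhu,qhkt] add [oiqa] -> 7 lines: hoc beiig dwipo scmd oiqa wacy mylt
Hunk 3: at line 1 remove [dwipo,scmd,oiqa] add [pefc,urdz,yzd] -> 7 lines: hoc beiig pefc urdz yzd wacy mylt
Hunk 4: at line 1 remove [pefc] add [tmu,ddq,ipfyx] -> 9 lines: hoc beiig tmu ddq ipfyx urdz yzd wacy mylt
Hunk 5: at line 2 remove [ddq,ipfyx] add [sxt,puqzl] -> 9 lines: hoc beiig tmu sxt puqzl urdz yzd wacy mylt
Hunk 6: at line 4 remove [puqzl] add [otw] -> 9 lines: hoc beiig tmu sxt otw urdz yzd wacy mylt
Hunk 7: at line 3 remove [otw,urdz,yzd] add [ngbhu] -> 7 lines: hoc beiig tmu sxt ngbhu wacy mylt
Final line 4: sxt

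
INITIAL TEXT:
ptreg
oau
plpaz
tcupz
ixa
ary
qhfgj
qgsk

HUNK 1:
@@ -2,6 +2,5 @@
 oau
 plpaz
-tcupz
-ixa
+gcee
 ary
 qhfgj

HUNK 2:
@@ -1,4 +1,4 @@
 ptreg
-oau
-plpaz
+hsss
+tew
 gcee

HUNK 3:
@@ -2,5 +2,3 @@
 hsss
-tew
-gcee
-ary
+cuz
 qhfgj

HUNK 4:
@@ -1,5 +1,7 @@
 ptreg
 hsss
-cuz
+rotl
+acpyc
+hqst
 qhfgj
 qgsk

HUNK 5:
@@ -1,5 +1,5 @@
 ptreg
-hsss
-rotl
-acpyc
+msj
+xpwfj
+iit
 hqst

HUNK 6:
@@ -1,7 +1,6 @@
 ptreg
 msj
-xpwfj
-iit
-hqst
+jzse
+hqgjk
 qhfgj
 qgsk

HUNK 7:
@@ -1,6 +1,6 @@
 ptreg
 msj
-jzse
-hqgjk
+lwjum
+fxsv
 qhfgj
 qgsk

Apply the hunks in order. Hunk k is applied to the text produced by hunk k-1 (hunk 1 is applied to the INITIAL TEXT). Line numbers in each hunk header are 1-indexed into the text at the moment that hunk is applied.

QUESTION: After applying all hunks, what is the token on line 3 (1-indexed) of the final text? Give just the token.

Answer: lwjum

Derivation:
Hunk 1: at line 2 remove [tcupz,ixa] add [gcee] -> 7 lines: ptreg oau plpaz gcee ary qhfgj qgsk
Hunk 2: at line 1 remove [oau,plpaz] add [hsss,tew] -> 7 lines: ptreg hsss tew gcee ary qhfgj qgsk
Hunk 3: at line 2 remove [tew,gcee,ary] add [cuz] -> 5 lines: ptreg hsss cuz qhfgj qgsk
Hunk 4: at line 1 remove [cuz] add [rotl,acpyc,hqst] -> 7 lines: ptreg hsss rotl acpyc hqst qhfgj qgsk
Hunk 5: at line 1 remove [hsss,rotl,acpyc] add [msj,xpwfj,iit] -> 7 lines: ptreg msj xpwfj iit hqst qhfgj qgsk
Hunk 6: at line 1 remove [xpwfj,iit,hqst] add [jzse,hqgjk] -> 6 lines: ptreg msj jzse hqgjk qhfgj qgsk
Hunk 7: at line 1 remove [jzse,hqgjk] add [lwjum,fxsv] -> 6 lines: ptreg msj lwjum fxsv qhfgj qgsk
Final line 3: lwjum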